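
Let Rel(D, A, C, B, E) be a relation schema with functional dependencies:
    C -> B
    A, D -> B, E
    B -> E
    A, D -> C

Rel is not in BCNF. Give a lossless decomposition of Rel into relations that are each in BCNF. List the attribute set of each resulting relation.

{A, C, D}; {B, C}; {B, E}

Candidate key of the original relation: {A, D}.
{A, B, C, D, E}: {C} determines {B, C, E} here but is not a superkey — split on C -> B, E, giving {B, C, E} and {A, C, D}.
{B, C, E}: {B} determines {B, E} here but is not a superkey — split on B -> E, giving {B, E} and {B, C}.
{B, E} has no BCNF violation.
{B, C} has no BCNF violation.
{A, C, D} has no BCNF violation.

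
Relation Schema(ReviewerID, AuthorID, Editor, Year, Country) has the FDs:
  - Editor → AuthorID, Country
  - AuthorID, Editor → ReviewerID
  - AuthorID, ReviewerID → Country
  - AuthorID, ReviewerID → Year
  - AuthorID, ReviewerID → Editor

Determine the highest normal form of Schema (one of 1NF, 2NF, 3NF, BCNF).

BCNF

Candidate keys: {AuthorID, ReviewerID}, {Editor}. Prime attributes: {AuthorID, Editor, ReviewerID}.
Every FD has a superkey on the left, so the relation is in BCNF.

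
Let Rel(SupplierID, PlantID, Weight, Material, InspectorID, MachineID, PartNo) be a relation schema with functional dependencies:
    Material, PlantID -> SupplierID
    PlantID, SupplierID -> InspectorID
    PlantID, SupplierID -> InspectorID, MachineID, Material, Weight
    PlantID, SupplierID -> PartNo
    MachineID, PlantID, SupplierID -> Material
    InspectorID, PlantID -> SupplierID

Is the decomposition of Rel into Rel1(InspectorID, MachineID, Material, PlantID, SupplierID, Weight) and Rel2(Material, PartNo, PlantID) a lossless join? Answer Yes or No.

Common attributes: {Material, PlantID}; their closure is {InspectorID, MachineID, Material, PartNo, PlantID, SupplierID, Weight}.
This includes all of Rel1, so the common attributes are a superkey of Rel1 — the join is lossless.

Yes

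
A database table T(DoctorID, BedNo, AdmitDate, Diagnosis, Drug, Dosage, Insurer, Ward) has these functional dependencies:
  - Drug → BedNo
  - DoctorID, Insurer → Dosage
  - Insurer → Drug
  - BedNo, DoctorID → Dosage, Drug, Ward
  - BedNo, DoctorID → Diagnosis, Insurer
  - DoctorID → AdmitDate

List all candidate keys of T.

Attributes never on any right-hand side: {DoctorID} — every candidate key must contain it.
Closure of {BedNo, DoctorID} is {AdmitDate, BedNo, Diagnosis, DoctorID, Dosage, Drug, Insurer, Ward}, the whole schema; {BedNo, DoctorID} is a candidate key.
Closure of {DoctorID, Drug} is {AdmitDate, BedNo, Diagnosis, DoctorID, Dosage, Drug, Insurer, Ward}, the whole schema; {DoctorID, Drug} is a candidate key.
Closure of {DoctorID, Insurer} is {AdmitDate, BedNo, Diagnosis, DoctorID, Dosage, Drug, Insurer, Ward}, the whole schema; {DoctorID, Insurer} is a candidate key.
These are minimal and exhaustive — every other superkey contains one of them.

{BedNo, DoctorID}, {DoctorID, Drug}, {DoctorID, Insurer}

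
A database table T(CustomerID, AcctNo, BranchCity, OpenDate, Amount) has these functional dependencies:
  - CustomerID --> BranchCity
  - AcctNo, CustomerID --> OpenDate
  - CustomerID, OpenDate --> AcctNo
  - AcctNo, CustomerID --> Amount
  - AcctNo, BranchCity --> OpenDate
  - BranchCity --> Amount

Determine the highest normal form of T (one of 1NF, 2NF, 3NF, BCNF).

1NF

Candidate keys: {AcctNo, CustomerID}, {CustomerID, OpenDate}. Prime attributes: {AcctNo, CustomerID, OpenDate}.
CustomerID --> BranchCity breaks BCNF: {CustomerID}⁺ = {Amount, BranchCity, CustomerID}, so {CustomerID} is not a superkey.
CustomerID --> BranchCity has non-prime {BranchCity} on the right and a non-superkey on the left, so 3NF fails.
Since {CustomerID} ⊂ {AcctNo, CustomerID} and {CustomerID}⁺ ⊇ {Amount, BranchCity} with {Amount, BranchCity} non-prime, there is a partial dependency; 2NF fails.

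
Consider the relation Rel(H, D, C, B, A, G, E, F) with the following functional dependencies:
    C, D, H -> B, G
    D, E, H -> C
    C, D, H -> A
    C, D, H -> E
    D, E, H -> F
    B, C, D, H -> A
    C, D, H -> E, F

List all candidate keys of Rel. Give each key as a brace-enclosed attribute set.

{C, D, H}, {D, E, H}

No FD produces {D, H}, so they must be in every candidate key.
Closure of {C, D, H} is {A, B, C, D, E, F, G, H}, the whole schema; {C, D, H} is a candidate key.
Closure of {D, E, H} is {A, B, C, D, E, F, G, H}, the whole schema; {D, E, H} is a candidate key.
These are minimal and exhaustive — every other superkey contains one of them.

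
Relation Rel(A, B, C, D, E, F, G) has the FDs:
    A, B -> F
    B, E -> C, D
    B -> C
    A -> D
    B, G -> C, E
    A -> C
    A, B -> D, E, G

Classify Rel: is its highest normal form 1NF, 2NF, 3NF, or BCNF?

Candidate key: {A, B}. Prime attributes: {A, B}.
B, E -> C, D breaks BCNF: {B, E}⁺ = {B, C, D, E}, so {B, E} is not a superkey.
Because {C, D} are non-prime and the left side of B, E -> C, D is not a superkey, the relation is not in 3NF.
The proper key subset {A} of {A, B} determines non-prime {C, D}, so the relation is not even in 2NF.

1NF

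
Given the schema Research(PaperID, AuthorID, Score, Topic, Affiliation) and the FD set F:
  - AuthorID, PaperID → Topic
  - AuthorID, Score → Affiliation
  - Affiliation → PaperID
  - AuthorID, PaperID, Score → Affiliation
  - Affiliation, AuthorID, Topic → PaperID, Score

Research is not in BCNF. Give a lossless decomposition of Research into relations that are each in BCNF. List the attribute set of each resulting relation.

{Affiliation, AuthorID, Score}; {Affiliation, PaperID}; {AuthorID, PaperID, Topic}

Candidate keys of the original relation: {Affiliation, AuthorID}, {AuthorID, Score}.
In {Affiliation, AuthorID, PaperID, Score, Topic}, {AuthorID, PaperID} is not a superkey ({AuthorID, PaperID}⁺ restricted to this set is {AuthorID, PaperID, Topic}), so split on AuthorID, PaperID → Topic into {AuthorID, PaperID, Topic} and {Affiliation, AuthorID, PaperID, Score}.
{AuthorID, PaperID, Topic}: every determinant is a superkey — BCNF.
In {Affiliation, AuthorID, PaperID, Score}, {Affiliation} is not a superkey ({Affiliation}⁺ restricted to this set is {Affiliation, PaperID}), so split on Affiliation → PaperID into {Affiliation, PaperID} and {Affiliation, AuthorID, Score}.
{Affiliation, PaperID}: every determinant is a superkey — BCNF.
{Affiliation, AuthorID, Score}: every determinant is a superkey — BCNF.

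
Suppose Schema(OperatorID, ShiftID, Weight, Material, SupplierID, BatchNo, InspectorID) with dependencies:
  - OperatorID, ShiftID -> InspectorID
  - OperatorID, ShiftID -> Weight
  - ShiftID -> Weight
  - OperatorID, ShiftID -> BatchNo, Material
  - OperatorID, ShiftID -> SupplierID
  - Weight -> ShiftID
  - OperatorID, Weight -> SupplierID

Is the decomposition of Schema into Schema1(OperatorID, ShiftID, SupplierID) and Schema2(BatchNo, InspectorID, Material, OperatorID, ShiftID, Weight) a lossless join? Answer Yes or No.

Yes

The shared attributes are {OperatorID, ShiftID} and {OperatorID, ShiftID}⁺ = {BatchNo, InspectorID, Material, OperatorID, ShiftID, SupplierID, Weight}.
Since Schema1 ⊆ {BatchNo, InspectorID, Material, OperatorID, ShiftID, SupplierID, Weight}, the intersection is a superkey of Schema1; the decomposition is lossless.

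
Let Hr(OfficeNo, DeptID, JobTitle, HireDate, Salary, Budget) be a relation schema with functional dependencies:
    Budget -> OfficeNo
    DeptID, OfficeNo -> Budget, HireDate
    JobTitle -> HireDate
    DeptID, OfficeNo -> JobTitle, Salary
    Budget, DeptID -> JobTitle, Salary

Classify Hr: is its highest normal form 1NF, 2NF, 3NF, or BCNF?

Candidate keys: {Budget, DeptID}, {DeptID, OfficeNo}. Prime attributes: {Budget, DeptID, OfficeNo}.
Budget -> OfficeNo: {Budget}⁺ = {Budget, OfficeNo}, which is not all of the attributes, so the left side is not a superkey — BCNF is violated.
Because {HireDate} is non-prime and the left side of JobTitle -> HireDate is not a superkey, the relation is not in 3NF.
No proper subset of a key has a non-prime attribute in its closure, so there is no partial dependency; 2NF holds.

2NF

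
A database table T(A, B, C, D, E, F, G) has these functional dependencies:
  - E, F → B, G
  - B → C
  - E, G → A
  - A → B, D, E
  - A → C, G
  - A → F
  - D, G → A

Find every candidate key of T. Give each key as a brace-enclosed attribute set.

{A}⁺ = {A, B, C, D, E, F, G}, which is every attribute, so {A} is a candidate key.
{D, G}⁺ = {A, B, C, D, E, F, G}, which is every attribute, so {D, G} is a candidate key.
{E, F}⁺ = {A, B, C, D, E, F, G}, which is every attribute, so {E, F} is a candidate key.
{E, G}⁺ = {A, B, C, D, E, F, G}, which is every attribute, so {E, G} is a candidate key.
These are minimal and exhaustive — every other superkey contains one of them.

{A}, {D, G}, {E, F}, {E, G}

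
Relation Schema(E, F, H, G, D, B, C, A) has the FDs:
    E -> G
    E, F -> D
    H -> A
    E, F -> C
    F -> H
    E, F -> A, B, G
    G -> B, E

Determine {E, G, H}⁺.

{A, B, E, G, H}

Start with {E, G, H}.
H -> A applies; add {A} → now {A, E, G, H}.
G -> B, E applies; add {B} → now {A, B, E, G, H}.
No further FD applies.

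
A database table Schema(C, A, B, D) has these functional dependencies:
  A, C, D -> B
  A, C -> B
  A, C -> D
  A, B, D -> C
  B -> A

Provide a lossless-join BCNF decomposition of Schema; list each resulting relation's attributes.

Candidate keys of the original relation: {A, C}, {B, C}, {B, D}.
{A, B, C, D}: {B} determines {A, B} here but is not a superkey — split on B -> A, giving {A, B} and {B, C, D}.
{A, B} is in BCNF.
{B, C, D} is in BCNF.

{A, B}; {B, C, D}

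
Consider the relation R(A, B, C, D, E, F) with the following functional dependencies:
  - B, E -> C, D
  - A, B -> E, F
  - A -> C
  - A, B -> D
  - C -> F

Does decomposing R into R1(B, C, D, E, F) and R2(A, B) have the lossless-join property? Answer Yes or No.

No

The shared attributes are {B} and {B}⁺ = {B}.
R1 ⊄ {B} and R2 ⊄ {B}, so the split is lossy.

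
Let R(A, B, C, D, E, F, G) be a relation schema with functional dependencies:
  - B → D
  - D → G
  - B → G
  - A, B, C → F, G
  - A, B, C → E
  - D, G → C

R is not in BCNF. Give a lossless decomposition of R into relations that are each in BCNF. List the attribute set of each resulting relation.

Candidate key of the original relation: {A, B}.
In {A, B, C, D, E, F, G}, {B} is not a superkey ({B}⁺ restricted to this set is {B, C, D, G}), so split on B → C, D, G into {B, C, D, G} and {A, B, E, F}.
In {B, C, D, G}, {D} is not a superkey ({D}⁺ restricted to this set is {C, D, G}), so split on D → C, G into {C, D, G} and {B, D}.
{C, D, G} is in BCNF.
{B, D} is in BCNF.
{A, B, E, F} is in BCNF.

{A, B, E, F}; {B, D}; {C, D, G}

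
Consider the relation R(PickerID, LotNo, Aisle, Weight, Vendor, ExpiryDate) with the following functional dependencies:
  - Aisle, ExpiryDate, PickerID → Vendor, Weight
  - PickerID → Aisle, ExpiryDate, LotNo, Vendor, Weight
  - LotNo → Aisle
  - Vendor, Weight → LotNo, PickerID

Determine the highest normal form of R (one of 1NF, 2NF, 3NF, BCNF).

2NF

Candidate keys: {PickerID}, {Vendor, Weight}. Prime attributes: {PickerID, Vendor, Weight}.
LotNo → Aisle: {LotNo}⁺ = {Aisle, LotNo}, which is not all of the attributes, so the left side is not a superkey — BCNF is violated.
Because {Aisle} is non-prime and the left side of LotNo → Aisle is not a superkey, the relation is not in 3NF.
Checking every proper subset of each key, none determines a non-prime attribute — 2NF is satisfied.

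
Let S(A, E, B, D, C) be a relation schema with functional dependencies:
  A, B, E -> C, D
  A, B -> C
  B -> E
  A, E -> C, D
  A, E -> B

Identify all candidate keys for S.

{A, B}, {A, E}

No FD produces {A}, so it must be in every candidate key.
{A, B}⁺ = {A, B, C, D, E}, which is every attribute, so {A, B} is a candidate key.
{A, E}⁺ = {A, B, C, D, E}, which is every attribute, so {A, E} is a candidate key.
No proper subset of any of these is a key, and no other minimal superkey exists.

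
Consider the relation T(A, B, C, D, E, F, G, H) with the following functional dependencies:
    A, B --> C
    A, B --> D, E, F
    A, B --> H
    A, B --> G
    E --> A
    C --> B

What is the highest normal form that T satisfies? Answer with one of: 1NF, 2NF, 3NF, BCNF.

3NF

Candidate keys: {A, B}, {A, C}, {B, E}, {C, E}. Prime attributes: {A, B, C, E}.
E --> A breaks BCNF: {E}⁺ = {A, E}, so {E} is not a superkey.
But every attribute on its right side ({A}) is prime, and the same holds for every other non-superkey FD, so 3NF still holds.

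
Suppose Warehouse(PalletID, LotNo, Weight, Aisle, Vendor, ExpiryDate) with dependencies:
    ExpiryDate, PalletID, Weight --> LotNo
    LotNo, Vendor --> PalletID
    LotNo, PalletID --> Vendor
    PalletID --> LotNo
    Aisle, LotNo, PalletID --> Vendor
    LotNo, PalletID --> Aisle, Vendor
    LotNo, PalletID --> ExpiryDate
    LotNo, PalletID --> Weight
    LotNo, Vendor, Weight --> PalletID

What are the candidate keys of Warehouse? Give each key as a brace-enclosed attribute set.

{PalletID}⁺ = {Aisle, ExpiryDate, LotNo, PalletID, Vendor, Weight} — all of the relation — so {PalletID} is a candidate key.
{LotNo, Vendor}⁺ = {Aisle, ExpiryDate, LotNo, PalletID, Vendor, Weight} — all of the relation — so {LotNo, Vendor} is a candidate key.
No proper subset of any of these is a key, and no other minimal superkey exists.

{LotNo, Vendor}, {PalletID}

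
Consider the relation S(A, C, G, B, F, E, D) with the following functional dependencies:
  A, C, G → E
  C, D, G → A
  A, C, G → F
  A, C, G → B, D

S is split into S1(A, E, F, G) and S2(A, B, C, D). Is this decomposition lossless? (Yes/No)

No

Common attributes: {A}; their closure is {A}.
The closure covers neither S1 nor S2 entirely; the join is not lossless.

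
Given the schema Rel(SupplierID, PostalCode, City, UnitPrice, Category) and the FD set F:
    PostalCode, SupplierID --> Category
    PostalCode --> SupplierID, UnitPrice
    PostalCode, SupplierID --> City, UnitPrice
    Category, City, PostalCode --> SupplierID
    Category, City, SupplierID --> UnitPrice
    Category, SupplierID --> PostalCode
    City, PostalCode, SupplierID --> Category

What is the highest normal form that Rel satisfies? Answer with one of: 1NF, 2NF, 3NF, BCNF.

BCNF

Candidate keys: {Category, SupplierID}, {PostalCode}. Prime attributes: {Category, PostalCode, SupplierID}.
The left-hand side of every FD is a superkey, so BCNF is satisfied.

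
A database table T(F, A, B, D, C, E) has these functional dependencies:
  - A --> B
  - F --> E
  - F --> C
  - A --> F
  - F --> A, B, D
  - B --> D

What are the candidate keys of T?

{A} is a candidate key since {A}⁺ = {A, B, C, D, E, F} covers every attribute.
{F} is a candidate key since {F}⁺ = {A, B, C, D, E, F} covers every attribute.
Any other superkey properly contains one of these, so there are no further candidate keys.

{A}, {F}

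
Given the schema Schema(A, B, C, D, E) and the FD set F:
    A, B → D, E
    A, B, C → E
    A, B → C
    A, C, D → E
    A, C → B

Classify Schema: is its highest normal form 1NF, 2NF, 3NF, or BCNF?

BCNF

Candidate keys: {A, B}, {A, C}. Prime attributes: {A, B, C}.
Each dependency's left side is a superkey — BCNF holds.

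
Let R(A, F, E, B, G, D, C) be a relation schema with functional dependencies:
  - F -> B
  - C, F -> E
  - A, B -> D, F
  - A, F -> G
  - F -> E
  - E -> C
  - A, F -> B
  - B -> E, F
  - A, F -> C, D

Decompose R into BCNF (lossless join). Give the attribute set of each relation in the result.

Candidate keys of the original relation: {A, B}, {A, F}.
{A, B, C, D, E, F, G}: {F} determines {B, C, E, F} here but is not a superkey — split on F -> B, C, E, giving {B, C, E, F} and {A, D, F, G}.
{B, C, E, F}: {E} determines {C, E} here but is not a superkey — split on E -> C, giving {C, E} and {B, E, F}.
{C, E}: every determinant is a superkey — BCNF.
{B, E, F}: every determinant is a superkey — BCNF.
{A, D, F, G}: every determinant is a superkey — BCNF.

{A, D, F, G}; {B, E, F}; {C, E}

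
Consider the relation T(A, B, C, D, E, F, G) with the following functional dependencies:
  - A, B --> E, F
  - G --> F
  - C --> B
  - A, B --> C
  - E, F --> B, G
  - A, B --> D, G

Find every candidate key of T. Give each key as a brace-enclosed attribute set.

{A, B}, {A, C}, {A, E, F}, {A, E, G}

No FD produces {A}, so it must be in every candidate key.
Closure of {A, B} is {A, B, C, D, E, F, G}, the whole schema; {A, B} is a candidate key.
Closure of {A, C} is {A, B, C, D, E, F, G}, the whole schema; {A, C} is a candidate key.
Closure of {A, E, F} is {A, B, C, D, E, F, G}, the whole schema; {A, E, F} is a candidate key.
Closure of {A, E, G} is {A, B, C, D, E, F, G}, the whole schema; {A, E, G} is a candidate key.
No proper subset of any of these is a key, and no other minimal superkey exists.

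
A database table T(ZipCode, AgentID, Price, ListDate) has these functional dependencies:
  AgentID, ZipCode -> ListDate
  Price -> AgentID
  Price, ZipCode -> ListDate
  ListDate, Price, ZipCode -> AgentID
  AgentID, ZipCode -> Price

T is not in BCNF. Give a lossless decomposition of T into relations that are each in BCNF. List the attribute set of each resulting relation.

{AgentID, Price}; {ListDate, Price, ZipCode}

Candidate keys of the original relation: {AgentID, ZipCode}, {Price, ZipCode}.
{AgentID, ListDate, Price, ZipCode}: {Price} determines {AgentID, Price} here but is not a superkey — split on Price -> AgentID, giving {AgentID, Price} and {ListDate, Price, ZipCode}.
{AgentID, Price} has no BCNF violation.
{ListDate, Price, ZipCode} has no BCNF violation.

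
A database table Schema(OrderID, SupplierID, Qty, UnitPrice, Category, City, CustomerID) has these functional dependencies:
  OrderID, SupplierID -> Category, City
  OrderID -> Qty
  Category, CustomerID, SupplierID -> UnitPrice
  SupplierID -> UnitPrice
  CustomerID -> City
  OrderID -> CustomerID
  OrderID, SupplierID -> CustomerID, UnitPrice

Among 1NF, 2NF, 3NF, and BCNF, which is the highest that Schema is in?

Candidate key: {OrderID, SupplierID}. Prime attributes: {OrderID, SupplierID}.
OrderID -> Qty: {OrderID}⁺ = {City, CustomerID, OrderID, Qty}, which is not all of the attributes, so the left side is not a superkey — BCNF is violated.
OrderID -> Qty has non-prime {Qty} on the right and a non-superkey on the left, so 3NF fails.
Since {OrderID} ⊂ {OrderID, SupplierID} and {OrderID}⁺ ⊇ {City, CustomerID, Qty} with {City, CustomerID, Qty} non-prime, there is a partial dependency; 2NF fails.

1NF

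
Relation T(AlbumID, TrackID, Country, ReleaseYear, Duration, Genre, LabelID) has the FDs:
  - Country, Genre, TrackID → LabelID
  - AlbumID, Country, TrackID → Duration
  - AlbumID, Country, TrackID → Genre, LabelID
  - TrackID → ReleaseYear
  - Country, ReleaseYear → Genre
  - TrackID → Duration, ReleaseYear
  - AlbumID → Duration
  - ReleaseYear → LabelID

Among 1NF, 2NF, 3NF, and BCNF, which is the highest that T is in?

1NF

Candidate key: {AlbumID, Country, TrackID}. Prime attributes: {AlbumID, Country, TrackID}.
Country, Genre, TrackID → LabelID breaks BCNF: {Country, Genre, TrackID}⁺ = {Country, Duration, Genre, LabelID, ReleaseYear, TrackID}, so {Country, Genre, TrackID} is not a superkey.
Country, Genre, TrackID → LabelID has non-prime {LabelID} on the right and a non-superkey on the left, so 3NF fails.
{AlbumID} is a proper subset of the key {AlbumID, Country, TrackID}, and {AlbumID}⁺ contains the non-prime attribute {Duration} — a partial dependency, so 2NF is violated.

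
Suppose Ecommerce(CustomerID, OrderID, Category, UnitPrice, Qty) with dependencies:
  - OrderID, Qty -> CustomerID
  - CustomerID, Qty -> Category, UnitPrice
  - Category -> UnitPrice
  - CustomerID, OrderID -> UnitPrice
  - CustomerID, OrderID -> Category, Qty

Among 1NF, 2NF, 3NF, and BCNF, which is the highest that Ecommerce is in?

Candidate keys: {CustomerID, OrderID}, {OrderID, Qty}. Prime attributes: {CustomerID, OrderID, Qty}.
CustomerID, Qty -> Category, UnitPrice breaks BCNF: {CustomerID, Qty}⁺ = {Category, CustomerID, Qty, UnitPrice}, so {CustomerID, Qty} is not a superkey.
CustomerID, Qty -> Category, UnitPrice determines the non-prime attributes {Category, UnitPrice} from a non-superkey — 3NF is violated.
No non-prime attribute depends on a proper subset of any candidate key, so 2NF holds.

2NF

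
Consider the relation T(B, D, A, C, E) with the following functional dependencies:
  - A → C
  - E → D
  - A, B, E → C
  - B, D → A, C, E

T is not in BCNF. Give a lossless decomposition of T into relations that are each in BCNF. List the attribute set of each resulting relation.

{A, B, E}; {A, C}; {D, E}

Candidate keys of the original relation: {B, D}, {B, E}.
Within {A, B, C, D, E}: {A}⁺ ∩ {A, B, C, D, E} = {A, C}, not the whole set, so A → C violates BCNF; decompose into {A, C} and {A, B, D, E}.
{A, C} is in BCNF.
Within {A, B, D, E}: {E}⁺ ∩ {A, B, D, E} = {D, E}, not the whole set, so E → D violates BCNF; decompose into {D, E} and {A, B, E}.
{D, E} is in BCNF.
{A, B, E} is in BCNF.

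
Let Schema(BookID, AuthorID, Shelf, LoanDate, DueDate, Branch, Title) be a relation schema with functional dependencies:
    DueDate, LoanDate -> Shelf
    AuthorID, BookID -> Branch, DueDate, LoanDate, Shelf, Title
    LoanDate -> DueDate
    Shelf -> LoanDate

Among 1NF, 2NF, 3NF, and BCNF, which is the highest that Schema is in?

2NF

Candidate key: {AuthorID, BookID}. Prime attributes: {AuthorID, BookID}.
DueDate, LoanDate -> Shelf breaks BCNF: {DueDate, LoanDate}⁺ = {DueDate, LoanDate, Shelf}, so {DueDate, LoanDate} is not a superkey.
DueDate, LoanDate -> Shelf determines the non-prime attribute {Shelf} from a non-superkey — 3NF is violated.
No non-prime attribute depends on a proper subset of any candidate key, so 2NF holds.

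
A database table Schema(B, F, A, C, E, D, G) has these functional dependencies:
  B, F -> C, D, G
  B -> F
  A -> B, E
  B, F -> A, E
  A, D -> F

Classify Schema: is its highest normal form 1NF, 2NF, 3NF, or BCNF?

Candidate keys: {A}, {B}. Prime attributes: {A, B}.
Each dependency's left side is a superkey — BCNF holds.

BCNF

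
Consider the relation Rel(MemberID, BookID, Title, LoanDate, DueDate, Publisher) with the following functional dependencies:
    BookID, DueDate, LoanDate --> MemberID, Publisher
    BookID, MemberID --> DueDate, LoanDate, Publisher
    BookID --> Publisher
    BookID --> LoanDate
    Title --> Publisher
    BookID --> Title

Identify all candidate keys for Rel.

Attributes never on any right-hand side: {BookID} — every candidate key must contain it.
{BookID, DueDate} is a candidate key since {BookID, DueDate}⁺ = {BookID, DueDate, LoanDate, MemberID, Publisher, Title} covers every attribute.
{BookID, MemberID} is a candidate key since {BookID, MemberID}⁺ = {BookID, DueDate, LoanDate, MemberID, Publisher, Title} covers every attribute.
These are minimal and exhaustive — every other superkey contains one of them.

{BookID, DueDate}, {BookID, MemberID}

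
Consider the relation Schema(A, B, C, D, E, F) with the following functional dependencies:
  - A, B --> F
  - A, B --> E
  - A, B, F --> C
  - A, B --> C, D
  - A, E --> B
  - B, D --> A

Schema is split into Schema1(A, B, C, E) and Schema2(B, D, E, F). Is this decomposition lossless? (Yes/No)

No

Schema1 ∩ Schema2 = {B, E}; its closure under F is {B, E}.
The closure covers neither Schema1 nor Schema2 entirely; the join is not lossless.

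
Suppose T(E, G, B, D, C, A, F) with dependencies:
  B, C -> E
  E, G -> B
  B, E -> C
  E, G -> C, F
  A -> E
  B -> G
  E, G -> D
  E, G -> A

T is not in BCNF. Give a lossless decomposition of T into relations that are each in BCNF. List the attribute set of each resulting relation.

{A, B, C, D, F}; {A, E}; {B, G}

Candidate keys of the original relation: {A, B}, {A, G}, {B, C}, {B, E}, {E, G}.
Within {A, B, C, D, E, F, G}: {A}⁺ ∩ {A, B, C, D, E, F, G} = {A, E}, not the whole set, so A -> E violates BCNF; decompose into {A, E} and {A, B, C, D, F, G}.
{A, E}: every determinant is a superkey — BCNF.
Within {A, B, C, D, F, G}: {B}⁺ ∩ {A, B, C, D, F, G} = {B, G}, not the whole set, so B -> G violates BCNF; decompose into {B, G} and {A, B, C, D, F}.
{B, G}: every determinant is a superkey — BCNF.
{A, B, C, D, F}: every determinant is a superkey — BCNF.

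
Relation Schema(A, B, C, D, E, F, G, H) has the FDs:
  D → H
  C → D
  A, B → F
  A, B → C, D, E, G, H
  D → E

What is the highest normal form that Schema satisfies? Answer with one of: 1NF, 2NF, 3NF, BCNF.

Candidate key: {A, B}. Prime attributes: {A, B}.
D → H: {D}⁺ = {D, E, H}, which is not all of the attributes, so the left side is not a superkey — BCNF is violated.
D → H has non-prime {H} on the right and a non-superkey on the left, so 3NF fails.
Checking every proper subset of each key, none determines a non-prime attribute — 2NF is satisfied.

2NF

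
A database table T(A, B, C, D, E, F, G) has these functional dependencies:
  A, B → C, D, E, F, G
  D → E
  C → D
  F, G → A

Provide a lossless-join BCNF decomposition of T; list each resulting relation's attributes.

Candidate keys of the original relation: {A, B}, {B, F, G}.
{A, B, C, D, E, F, G}: {D} determines {D, E} here but is not a superkey — split on D → E, giving {D, E} and {A, B, C, D, F, G}.
{D, E} is in BCNF.
{A, B, C, D, F, G}: {C} determines {C, D} here but is not a superkey — split on C → D, giving {C, D} and {A, B, C, F, G}.
{C, D} is in BCNF.
{A, B, C, F, G}: {F, G} determines {A, F, G} here but is not a superkey — split on F, G → A, giving {A, F, G} and {B, C, F, G}.
{A, F, G} is in BCNF.
{B, C, F, G} is in BCNF.

{A, F, G}; {B, C, F, G}; {C, D}; {D, E}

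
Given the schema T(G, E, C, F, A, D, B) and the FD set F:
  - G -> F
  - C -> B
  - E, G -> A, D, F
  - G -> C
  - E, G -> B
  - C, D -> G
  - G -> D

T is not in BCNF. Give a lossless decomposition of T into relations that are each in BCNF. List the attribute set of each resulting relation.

{A, E, G}; {B, C}; {C, D, F, G}

Candidate keys of the original relation: {C, D, E}, {E, G}.
{A, B, C, D, E, F, G}: {G} determines {B, C, D, F, G} here but is not a superkey — split on G -> B, C, D, F, giving {B, C, D, F, G} and {A, E, G}.
{B, C, D, F, G}: {C} determines {B, C} here but is not a superkey — split on C -> B, giving {B, C} and {C, D, F, G}.
{B, C} is in BCNF.
{C, D, F, G} is in BCNF.
{A, E, G} is in BCNF.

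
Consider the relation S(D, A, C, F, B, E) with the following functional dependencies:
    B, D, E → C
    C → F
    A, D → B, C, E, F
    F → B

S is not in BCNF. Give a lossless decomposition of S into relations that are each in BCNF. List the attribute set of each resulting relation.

{A, B, D, E}; {B, F}; {C, D, E}; {C, F}

Candidate key of the original relation: {A, D}.
Within {A, B, C, D, E, F}: {B, D, E}⁺ ∩ {A, B, C, D, E, F} = {B, C, D, E, F}, not the whole set, so B, D, E → C, F violates BCNF; decompose into {B, C, D, E, F} and {A, B, D, E}.
Within {B, C, D, E, F}: {C}⁺ ∩ {B, C, D, E, F} = {B, C, F}, not the whole set, so C → B, F violates BCNF; decompose into {B, C, F} and {C, D, E}.
Within {B, C, F}: {F}⁺ ∩ {B, C, F} = {B, F}, not the whole set, so F → B violates BCNF; decompose into {B, F} and {C, F}.
{B, F} has no BCNF violation.
{C, F} has no BCNF violation.
{C, D, E} has no BCNF violation.
{A, B, D, E} has no BCNF violation.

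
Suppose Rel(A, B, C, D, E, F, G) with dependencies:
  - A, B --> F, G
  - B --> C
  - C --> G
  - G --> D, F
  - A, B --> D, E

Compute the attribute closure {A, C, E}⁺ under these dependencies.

Start with {A, C, E}.
C --> G applies; add {G} → now {A, C, E, G}.
G --> D, F applies; add {D, F} → now {A, C, D, E, F, G}.
No further FD applies.

{A, C, D, E, F, G}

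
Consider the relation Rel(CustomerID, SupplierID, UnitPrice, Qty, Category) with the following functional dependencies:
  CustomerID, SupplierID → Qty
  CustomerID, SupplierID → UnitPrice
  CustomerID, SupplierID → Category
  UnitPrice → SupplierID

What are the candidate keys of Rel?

Attributes never on any right-hand side: {CustomerID} — every candidate key must contain it.
{CustomerID, SupplierID}⁺ = {Category, CustomerID, Qty, SupplierID, UnitPrice}, which is every attribute, so {CustomerID, SupplierID} is a candidate key.
{CustomerID, UnitPrice}⁺ = {Category, CustomerID, Qty, SupplierID, UnitPrice}, which is every attribute, so {CustomerID, UnitPrice} is a candidate key.
These are minimal and exhaustive — every other superkey contains one of them.

{CustomerID, SupplierID}, {CustomerID, UnitPrice}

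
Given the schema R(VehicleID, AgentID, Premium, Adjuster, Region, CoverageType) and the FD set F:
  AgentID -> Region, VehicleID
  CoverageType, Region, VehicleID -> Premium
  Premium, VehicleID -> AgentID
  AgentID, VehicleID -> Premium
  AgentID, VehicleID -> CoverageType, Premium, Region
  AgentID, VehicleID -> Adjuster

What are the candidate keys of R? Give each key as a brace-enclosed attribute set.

{AgentID} is a candidate key since {AgentID}⁺ = {Adjuster, AgentID, CoverageType, Premium, Region, VehicleID} covers every attribute.
{Premium, VehicleID} is a candidate key since {Premium, VehicleID}⁺ = {Adjuster, AgentID, CoverageType, Premium, Region, VehicleID} covers every attribute.
{CoverageType, Region, VehicleID} is a candidate key since {CoverageType, Region, VehicleID}⁺ = {Adjuster, AgentID, CoverageType, Premium, Region, VehicleID} covers every attribute.
Any other superkey properly contains one of these, so there are no further candidate keys.

{AgentID}, {CoverageType, Region, VehicleID}, {Premium, VehicleID}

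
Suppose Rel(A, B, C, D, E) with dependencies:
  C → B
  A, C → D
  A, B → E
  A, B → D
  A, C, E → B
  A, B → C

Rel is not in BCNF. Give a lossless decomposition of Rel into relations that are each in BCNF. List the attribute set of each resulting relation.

{A, C, D, E}; {B, C}

Candidate keys of the original relation: {A, B}, {A, C}.
Within {A, B, C, D, E}: {C}⁺ ∩ {A, B, C, D, E} = {B, C}, not the whole set, so C → B violates BCNF; decompose into {B, C} and {A, C, D, E}.
{B, C} is in BCNF.
{A, C, D, E} is in BCNF.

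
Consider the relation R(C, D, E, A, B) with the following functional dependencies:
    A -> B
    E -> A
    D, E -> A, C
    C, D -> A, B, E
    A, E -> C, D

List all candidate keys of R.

{C, D}, {E}

Closure of {E} is {A, B, C, D, E}, the whole schema; {E} is a candidate key.
Closure of {C, D} is {A, B, C, D, E}, the whole schema; {C, D} is a candidate key.
These are minimal and exhaustive — every other superkey contains one of them.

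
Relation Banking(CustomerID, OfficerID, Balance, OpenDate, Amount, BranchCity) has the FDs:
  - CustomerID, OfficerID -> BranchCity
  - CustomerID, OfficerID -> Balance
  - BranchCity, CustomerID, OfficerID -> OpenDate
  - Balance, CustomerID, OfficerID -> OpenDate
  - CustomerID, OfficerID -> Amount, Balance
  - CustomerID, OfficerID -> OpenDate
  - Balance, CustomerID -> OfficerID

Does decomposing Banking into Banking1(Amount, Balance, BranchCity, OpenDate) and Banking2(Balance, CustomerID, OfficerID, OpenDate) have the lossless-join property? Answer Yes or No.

No

The shared attributes are {Balance, OpenDate} and {Balance, OpenDate}⁺ = {Balance, OpenDate}.
Neither Banking1 nor Banking2 is contained in that closure, so the decomposition is lossy.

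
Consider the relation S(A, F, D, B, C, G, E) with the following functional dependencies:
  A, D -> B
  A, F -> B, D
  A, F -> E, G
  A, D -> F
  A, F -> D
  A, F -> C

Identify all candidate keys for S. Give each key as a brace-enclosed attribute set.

{A} never appears on the right of any FD, so every key must include it.
{A, D} is a candidate key since {A, D}⁺ = {A, B, C, D, E, F, G} covers every attribute.
{A, F} is a candidate key since {A, F}⁺ = {A, B, C, D, E, F, G} covers every attribute.
Any other superkey properly contains one of these, so there are no further candidate keys.

{A, D}, {A, F}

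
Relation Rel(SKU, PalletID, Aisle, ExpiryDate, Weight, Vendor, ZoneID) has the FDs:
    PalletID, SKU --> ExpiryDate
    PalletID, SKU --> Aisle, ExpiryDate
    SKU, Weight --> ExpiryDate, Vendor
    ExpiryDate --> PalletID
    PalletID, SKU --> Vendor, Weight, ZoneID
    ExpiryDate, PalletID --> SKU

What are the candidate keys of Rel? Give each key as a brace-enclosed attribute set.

Closure of {ExpiryDate} is {Aisle, ExpiryDate, PalletID, SKU, Vendor, Weight, ZoneID}, the whole schema; {ExpiryDate} is a candidate key.
Closure of {PalletID, SKU} is {Aisle, ExpiryDate, PalletID, SKU, Vendor, Weight, ZoneID}, the whole schema; {PalletID, SKU} is a candidate key.
Closure of {SKU, Weight} is {Aisle, ExpiryDate, PalletID, SKU, Vendor, Weight, ZoneID}, the whole schema; {SKU, Weight} is a candidate key.
These are minimal and exhaustive — every other superkey contains one of them.

{ExpiryDate}, {PalletID, SKU}, {SKU, Weight}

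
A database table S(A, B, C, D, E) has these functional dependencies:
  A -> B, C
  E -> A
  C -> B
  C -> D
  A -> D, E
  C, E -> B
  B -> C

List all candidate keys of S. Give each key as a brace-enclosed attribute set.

{A}, {E}

{A}⁺ = {A, B, C, D, E}, which is every attribute, so {A} is a candidate key.
{E}⁺ = {A, B, C, D, E}, which is every attribute, so {E} is a candidate key.
Any other superkey properly contains one of these, so there are no further candidate keys.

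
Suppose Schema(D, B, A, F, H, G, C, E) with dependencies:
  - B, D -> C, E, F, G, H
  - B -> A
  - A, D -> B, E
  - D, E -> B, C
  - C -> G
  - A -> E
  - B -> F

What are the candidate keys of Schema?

{D} never appears on the right of any FD, so every key must include it.
{A, D}⁺ = {A, B, C, D, E, F, G, H} — all of the relation — so {A, D} is a candidate key.
{B, D}⁺ = {A, B, C, D, E, F, G, H} — all of the relation — so {B, D} is a candidate key.
{D, E}⁺ = {A, B, C, D, E, F, G, H} — all of the relation — so {D, E} is a candidate key.
Any other superkey properly contains one of these, so there are no further candidate keys.

{A, D}, {B, D}, {D, E}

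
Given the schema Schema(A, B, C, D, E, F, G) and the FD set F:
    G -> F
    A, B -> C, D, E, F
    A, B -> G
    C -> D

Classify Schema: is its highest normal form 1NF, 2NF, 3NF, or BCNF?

2NF

Candidate key: {A, B}. Prime attributes: {A, B}.
For G -> F we have {G}⁺ = {F, G}; {G} is not a superkey, so BCNF fails.
G -> F determines the non-prime attribute {F} from a non-superkey — 3NF is violated.
No non-prime attribute depends on a proper subset of any candidate key, so 2NF holds.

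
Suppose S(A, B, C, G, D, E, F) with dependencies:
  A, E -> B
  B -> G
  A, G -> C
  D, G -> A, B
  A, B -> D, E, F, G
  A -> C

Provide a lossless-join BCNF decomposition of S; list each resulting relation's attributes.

Candidate keys of the original relation: {A, B}, {A, E}, {B, D}, {D, G}.
In {A, B, C, D, E, F, G}, {B} is not a superkey ({B}⁺ restricted to this set is {B, G}), so split on B -> G into {B, G} and {A, B, C, D, E, F}.
{B, G} has no BCNF violation.
In {A, B, C, D, E, F}, {A} is not a superkey ({A}⁺ restricted to this set is {A, C}), so split on A -> C into {A, C} and {A, B, D, E, F}.
{A, C} has no BCNF violation.
{A, B, D, E, F} has no BCNF violation.

{A, B, D, E, F}; {A, C}; {B, G}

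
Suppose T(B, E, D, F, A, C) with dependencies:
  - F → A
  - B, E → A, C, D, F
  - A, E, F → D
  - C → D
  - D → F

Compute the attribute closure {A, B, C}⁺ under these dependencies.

{A, B, C, D, F}

Start with {A, B, C}.
C → D applies; add {D} → now {A, B, C, D}.
D → F applies; add {F} → now {A, B, C, D, F}.
No further FD applies.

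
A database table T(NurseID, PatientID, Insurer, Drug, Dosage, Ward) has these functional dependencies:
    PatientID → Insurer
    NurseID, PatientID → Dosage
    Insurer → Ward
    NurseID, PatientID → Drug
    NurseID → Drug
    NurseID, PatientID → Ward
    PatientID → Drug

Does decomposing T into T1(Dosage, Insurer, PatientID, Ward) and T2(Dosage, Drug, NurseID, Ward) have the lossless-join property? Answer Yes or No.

No

The shared attributes are {Dosage, Ward} and {Dosage, Ward}⁺ = {Dosage, Ward}.
Neither T1 nor T2 is contained in that closure, so the decomposition is lossy.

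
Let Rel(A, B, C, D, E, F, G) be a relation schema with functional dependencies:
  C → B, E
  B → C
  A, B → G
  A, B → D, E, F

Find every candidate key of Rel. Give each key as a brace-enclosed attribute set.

{A, B}, {A, C}

No FD produces {A}, so it must be in every candidate key.
{A, B}⁺ = {A, B, C, D, E, F, G}, which is every attribute, so {A, B} is a candidate key.
{A, C}⁺ = {A, B, C, D, E, F, G}, which is every attribute, so {A, C} is a candidate key.
No proper subset of any of these is a key, and no other minimal superkey exists.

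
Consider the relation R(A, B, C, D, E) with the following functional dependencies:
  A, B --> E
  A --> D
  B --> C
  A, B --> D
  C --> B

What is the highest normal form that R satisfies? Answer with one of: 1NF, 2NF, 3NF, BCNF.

1NF

Candidate keys: {A, B}, {A, C}. Prime attributes: {A, B, C}.
For A --> D we have {A}⁺ = {A, D}; {A} is not a superkey, so BCNF fails.
A --> D has non-prime {D} on the right and a non-superkey on the left, so 3NF fails.
Since {A} ⊂ {A, B} and {A}⁺ ⊇ {D} with {D} non-prime, there is a partial dependency; 2NF fails.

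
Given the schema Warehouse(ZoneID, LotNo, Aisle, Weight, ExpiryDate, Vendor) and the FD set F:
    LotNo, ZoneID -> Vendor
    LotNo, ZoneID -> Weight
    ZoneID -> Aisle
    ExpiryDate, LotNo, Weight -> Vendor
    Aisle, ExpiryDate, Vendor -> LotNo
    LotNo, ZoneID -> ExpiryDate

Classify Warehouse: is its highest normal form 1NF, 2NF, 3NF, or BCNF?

1NF

Candidate keys: {ExpiryDate, Vendor, ZoneID}, {LotNo, ZoneID}. Prime attributes: {ExpiryDate, LotNo, Vendor, ZoneID}.
ZoneID -> Aisle: {ZoneID}⁺ = {Aisle, ZoneID}, which is not all of the attributes, so the left side is not a superkey — BCNF is violated.
ZoneID -> Aisle determines the non-prime attribute {Aisle} from a non-superkey — 3NF is violated.
The proper key subset {ZoneID} of {LotNo, ZoneID} determines non-prime {Aisle}, so the relation is not even in 2NF.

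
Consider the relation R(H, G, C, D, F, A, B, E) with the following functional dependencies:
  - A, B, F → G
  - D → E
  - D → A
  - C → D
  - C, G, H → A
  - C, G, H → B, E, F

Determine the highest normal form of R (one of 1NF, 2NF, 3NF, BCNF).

Candidate keys: {B, C, F, H}, {C, G, H}. Prime attributes: {B, C, F, G, H}.
A, B, F → G: {A, B, F}⁺ = {A, B, F, G}, which is not all of the attributes, so the left side is not a superkey — BCNF is violated.
Because {E} is non-prime and the left side of D → E is not a superkey, the relation is not in 3NF.
Since {C} ⊂ {C, G, H} and {C}⁺ ⊇ {A, D, E} with {A, D, E} non-prime, there is a partial dependency; 2NF fails.

1NF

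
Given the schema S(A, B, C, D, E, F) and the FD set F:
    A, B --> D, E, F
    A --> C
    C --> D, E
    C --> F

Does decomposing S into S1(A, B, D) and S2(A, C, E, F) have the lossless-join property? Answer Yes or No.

Yes

Common attributes: {A}; their closure is {A, C, D, E, F}.
Since S2 ⊆ {A, C, D, E, F}, the intersection is a superkey of S2; the decomposition is lossless.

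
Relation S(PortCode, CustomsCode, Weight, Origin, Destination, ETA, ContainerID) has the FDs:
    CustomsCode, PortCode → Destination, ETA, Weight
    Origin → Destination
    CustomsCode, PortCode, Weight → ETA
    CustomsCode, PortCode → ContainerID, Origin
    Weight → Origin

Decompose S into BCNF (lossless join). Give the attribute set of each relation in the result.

Candidate key of the original relation: {CustomsCode, PortCode}.
In {ContainerID, CustomsCode, Destination, ETA, Origin, PortCode, Weight}, {Origin} is not a superkey ({Origin}⁺ restricted to this set is {Destination, Origin}), so split on Origin → Destination into {Destination, Origin} and {ContainerID, CustomsCode, ETA, Origin, PortCode, Weight}.
{Destination, Origin}: every determinant is a superkey — BCNF.
In {ContainerID, CustomsCode, ETA, Origin, PortCode, Weight}, {Weight} is not a superkey ({Weight}⁺ restricted to this set is {Origin, Weight}), so split on Weight → Origin into {Origin, Weight} and {ContainerID, CustomsCode, ETA, PortCode, Weight}.
{Origin, Weight}: every determinant is a superkey — BCNF.
{ContainerID, CustomsCode, ETA, PortCode, Weight}: every determinant is a superkey — BCNF.

{ContainerID, CustomsCode, ETA, PortCode, Weight}; {Destination, Origin}; {Origin, Weight}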